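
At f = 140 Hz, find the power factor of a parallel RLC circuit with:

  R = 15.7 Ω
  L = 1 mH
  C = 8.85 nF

Step 1 — Angular frequency: ω = 2π·f = 2π·140 = 879.6 rad/s.
Step 2 — Component impedances:
  R: Z = R = 15.7 Ω
  L: Z = jωL = j·879.6·0.001 = 0 + j0.8796 Ω
  C: Z = 1/(jωC) = -j/(ω·C) = 0 - j1.285e+05 Ω
Step 3 — Parallel combination: 1/Z_total = 1/R + 1/L + 1/C; Z_total = 0.04913 + j0.8769 Ω = 0.8783∠86.8° Ω.
Step 4 — Power factor: PF = cos(φ) = Re(Z)/|Z| = 0.04913/0.8783 = 0.05594.
Step 5 — Type: Im(Z) = 0.8769 ⇒ lagging (phase φ = 86.8°).

PF = 0.05594 (lagging, φ = 86.8°)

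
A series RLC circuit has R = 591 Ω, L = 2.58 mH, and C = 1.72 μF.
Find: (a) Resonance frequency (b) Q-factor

Step 1 — Resonance condition Im(Z)=0 gives ω₀ = 1/√(LC).
Step 2 — ω₀ = 1/√(0.00258·1.72e-06) = 1.501e+04 rad/s.
Step 3 — f₀ = ω₀/(2π) = 2389 Hz.
Step 4 — Series Q: Q = ω₀L/R = 1.501e+04·0.00258/591 = 0.06553.

(a) f₀ = 2389 Hz  (b) Q = 0.06553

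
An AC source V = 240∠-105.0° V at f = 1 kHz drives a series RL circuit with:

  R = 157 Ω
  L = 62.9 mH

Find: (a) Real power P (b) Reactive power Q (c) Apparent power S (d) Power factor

Step 1 — Angular frequency: ω = 2π·f = 2π·1000 = 6283 rad/s.
Step 2 — Component impedances:
  R: Z = R = 157 Ω
  L: Z = jωL = j·6283·0.0629 = 0 + j395.2 Ω
Step 3 — Series combination: Z_total = R + L = 157 + j395.2 Ω = 425.3∠68.3° Ω.
Step 4 — Source phasor: V = 240∠-105.0° V = -62.12 - j231.8 V.
Step 5 — Current: I = V / Z = -0.5606 - j0.06551 A = 0.5644∠-173.3° A.
Step 6 — Complex power: S = V·I* = 50.01 + j125.9 VA.
Step 7 — Real power: P = Re(S) = 50.01 W.
Step 8 — Reactive power: Q = Im(S) = 125.9 VAR.
Step 9 — Apparent power: |S| = 135.4 VA.
Step 10 — Power factor: PF = P/|S| = 0.3692 (lagging).

(a) P = 50.01 W  (b) Q = 125.9 VAR  (c) S = 135.4 VA  (d) PF = 0.3692 (lagging)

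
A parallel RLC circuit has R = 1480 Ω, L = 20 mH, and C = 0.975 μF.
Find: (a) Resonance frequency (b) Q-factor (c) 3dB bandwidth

Step 1 — Resonance: ω₀ = 1/√(LC) = 1/√(0.02·9.75e-07) = 7161 rad/s.
Step 2 — f₀ = ω₀/(2π) = 1140 Hz.
Step 3 — Parallel Q: Q = R/(ω₀L) = 1480/(7161·0.02) = 10.33.
Step 4 — Bandwidth: Δω = ω₀/Q = 693 rad/s; BW = Δω/(2π) = 110.3 Hz.

(a) f₀ = 1140 Hz  (b) Q = 10.33  (c) BW = 110.3 Hz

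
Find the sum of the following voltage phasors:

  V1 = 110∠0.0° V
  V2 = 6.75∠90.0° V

Step 1 — Convert each phasor to rectangular form:
  V1 = 110·(cos(0.0°) + j·sin(0.0°)) = 110 V
  V2 = 6.75·(cos(90.0°) + j·sin(90.0°)) = 0 + j6.75 V
Step 2 — Sum components: V_total = 110 + j6.75 V.
Step 3 — Convert to polar: |V_total| = 110.2 V, ∠V_total = 3.5°.

V_total = 110.2∠3.5° V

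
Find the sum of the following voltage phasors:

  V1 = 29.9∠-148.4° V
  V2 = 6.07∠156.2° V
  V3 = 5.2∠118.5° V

Step 1 — Convert each phasor to rectangular form:
  V1 = 29.9·(cos(-148.4°) + j·sin(-148.4°)) = -25.47 - j15.67 V
  V2 = 6.07·(cos(156.2°) + j·sin(156.2°)) = -5.554 + j2.45 V
  V3 = 5.2·(cos(118.5°) + j·sin(118.5°)) = -2.481 + j4.57 V
Step 2 — Sum components: V_total = -33.5 - j8.648 V.
Step 3 — Convert to polar: |V_total| = 34.6 V, ∠V_total = -165.5°.

V_total = 34.6∠-165.5° V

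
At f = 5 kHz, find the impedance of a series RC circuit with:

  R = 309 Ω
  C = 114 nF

Step 1 — Angular frequency: ω = 2π·f = 2π·5000 = 3.142e+04 rad/s.
Step 2 — Component impedances:
  R: Z = R = 309 Ω
  C: Z = 1/(jωC) = -j/(ω·C) = 0 - j279.2 Ω
Step 3 — Series combination: Z_total = R + C = 309 - j279.2 Ω = 416.5∠-42.1° Ω.

Z = 309 - j279.2 Ω = 416.5∠-42.1° Ω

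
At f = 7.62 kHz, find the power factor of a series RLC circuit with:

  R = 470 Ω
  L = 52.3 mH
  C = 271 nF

Step 1 — Angular frequency: ω = 2π·f = 2π·7620 = 4.788e+04 rad/s.
Step 2 — Component impedances:
  R: Z = R = 470 Ω
  L: Z = jωL = j·4.788e+04·0.0523 = 0 + j2504 Ω
  C: Z = 1/(jωC) = -j/(ω·C) = 0 - j77.07 Ω
Step 3 — Series combination: Z_total = R + L + C = 470 + j2427 Ω = 2472∠79.0° Ω.
Step 4 — Power factor: PF = cos(φ) = Re(Z)/|Z| = 470/2472 = 0.1901.
Step 5 — Type: Im(Z) = 2427 ⇒ lagging (phase φ = 79.0°).

PF = 0.1901 (lagging, φ = 79.0°)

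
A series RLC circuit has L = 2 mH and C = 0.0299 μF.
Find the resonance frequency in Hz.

Step 1 — Resonance condition Im(Z)=0 gives ω₀ = 1/√(LC).
Step 2 — ω₀ = 1/√(0.002·2.99e-08) = 1.293e+05 rad/s.
Step 3 — f₀ = ω₀/(2π) = 2.058e+04 Hz.

f₀ = 2.058e+04 Hz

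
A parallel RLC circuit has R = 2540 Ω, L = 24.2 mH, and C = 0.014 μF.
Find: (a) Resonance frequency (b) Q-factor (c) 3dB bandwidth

Step 1 — Resonance: ω₀ = 1/√(LC) = 1/√(0.0242·1.4e-08) = 5.433e+04 rad/s.
Step 2 — f₀ = ω₀/(2π) = 8647 Hz.
Step 3 — Parallel Q: Q = R/(ω₀L) = 2540/(5.433e+04·0.0242) = 1.932.
Step 4 — Bandwidth: Δω = ω₀/Q = 2.812e+04 rad/s; BW = Δω/(2π) = 4476 Hz.

(a) f₀ = 8647 Hz  (b) Q = 1.932  (c) BW = 4476 Hz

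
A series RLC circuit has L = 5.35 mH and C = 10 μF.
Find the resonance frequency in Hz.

Step 1 — Resonance condition Im(Z)=0 gives ω₀ = 1/√(LC).
Step 2 — ω₀ = 1/√(0.00535·1e-05) = 4323 rad/s.
Step 3 — f₀ = ω₀/(2π) = 688.1 Hz.

f₀ = 688.1 Hz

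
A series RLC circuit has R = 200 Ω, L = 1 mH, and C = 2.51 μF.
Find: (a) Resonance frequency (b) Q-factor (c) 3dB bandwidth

Step 1 — Resonance: ω₀ = 1/√(LC) = 1/√(0.001·2.51e-06) = 1.996e+04 rad/s.
Step 2 — f₀ = ω₀/(2π) = 3177 Hz.
Step 3 — Series Q: Q = ω₀L/R = 1.996e+04·0.001/200 = 0.0998.
Step 4 — Bandwidth: Δω = ω₀/Q = 2e+05 rad/s; BW = Δω/(2π) = 3.183e+04 Hz.

(a) f₀ = 3177 Hz  (b) Q = 0.0998  (c) BW = 3.183e+04 Hz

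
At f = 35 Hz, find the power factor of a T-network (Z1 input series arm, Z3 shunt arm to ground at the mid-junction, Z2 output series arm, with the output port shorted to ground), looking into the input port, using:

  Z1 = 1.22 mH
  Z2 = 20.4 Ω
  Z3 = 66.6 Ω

Step 1 — Angular frequency: ω = 2π·f = 2π·35 = 219.9 rad/s.
Step 2 — Component impedances:
  Z1: Z = jωL = j·219.9·0.00122 = 0 + j0.2683 Ω
  Z2: Z = R = 20.4 Ω
  Z3: Z = R = 66.6 Ω
Step 3 — With the output port shorted to ground, the output series arm Z2 runs from the junction to ground; the shunt arm Z3 also runs from the junction to ground. They appear in parallel: Z3 || Z2 = 15.62 Ω.
Step 4 — Series with input arm Z1: Z_in = Z1 + (Z3 || Z2) = 15.62 + j0.2683 Ω = 15.62∠1.0° Ω.
Step 5 — Power factor: PF = cos(φ) = Re(Z)/|Z| = 15.617/15.619 = 0.9999.
Step 6 — Type: Im(Z) = 0.2683 ⇒ lagging (phase φ = 1.0°).

PF = 0.9999 (lagging, φ = 1.0°)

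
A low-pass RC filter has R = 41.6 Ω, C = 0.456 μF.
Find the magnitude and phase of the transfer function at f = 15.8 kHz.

Step 1 — Angular frequency: ω = 2π·1.58e+04 = 9.927e+04 rad/s.
Step 2 — Transfer function: H(jω) = 1/(1 + jωRC).
Step 3 — Denominator: 1 + jωRC = 1 + j·9.927e+04·41.6·4.56e-07 = 1 + j1.883.
Step 4 — H = 0.22 - j0.4142.
Step 5 — Magnitude: |H| = 0.469 (-6.6 dB); phase: φ = -62.0°.

|H| = 0.469 (-6.6 dB), φ = -62.0°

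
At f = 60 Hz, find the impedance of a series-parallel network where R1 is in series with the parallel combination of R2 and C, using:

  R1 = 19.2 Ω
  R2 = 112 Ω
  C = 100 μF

Step 1 — Angular frequency: ω = 2π·f = 2π·60 = 377 rad/s.
Step 2 — Component impedances:
  R1: Z = R = 19.2 Ω
  R2: Z = R = 112 Ω
  C: Z = 1/(jωC) = -j/(ω·C) = 0 - j26.53 Ω
Step 3 — Parallel branch: R2 || C = 1/(1/R2 + 1/C) = 5.949 - j25.12 Ω.
Step 4 — Series with R1: Z_total = R1 + (R2 || C) = 25.15 - j25.12 Ω = 35.54∠-45.0° Ω.

Z = 25.15 - j25.12 Ω = 35.54∠-45.0° Ω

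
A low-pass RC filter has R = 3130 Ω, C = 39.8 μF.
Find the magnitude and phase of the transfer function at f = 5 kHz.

Step 1 — Angular frequency: ω = 2π·5000 = 3.142e+04 rad/s.
Step 2 — Transfer function: H(jω) = 1/(1 + jωRC).
Step 3 — Denominator: 1 + jωRC = 1 + j·3.142e+04·3130·3.98e-05 = 1 + j3914.
Step 4 — H = 6.529e-08 - j0.0002555.
Step 5 — Magnitude: |H| = 0.0002555 (-71.9 dB); phase: φ = -90.0°.

|H| = 0.0002555 (-71.9 dB), φ = -90.0°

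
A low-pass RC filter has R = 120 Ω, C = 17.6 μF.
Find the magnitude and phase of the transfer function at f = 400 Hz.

Step 1 — Angular frequency: ω = 2π·400 = 2513 rad/s.
Step 2 — Transfer function: H(jω) = 1/(1 + jωRC).
Step 3 — Denominator: 1 + jωRC = 1 + j·2513·120·1.76e-05 = 1 + j5.308.
Step 4 — H = 0.03428 - j0.1819.
Step 5 — Magnitude: |H| = 0.1851 (-14.7 dB); phase: φ = -79.3°.

|H| = 0.1851 (-14.7 dB), φ = -79.3°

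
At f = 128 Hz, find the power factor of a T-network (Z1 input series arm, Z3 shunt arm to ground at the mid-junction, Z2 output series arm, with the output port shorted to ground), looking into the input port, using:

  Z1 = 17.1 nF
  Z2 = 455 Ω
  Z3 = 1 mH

Step 1 — Angular frequency: ω = 2π·f = 2π·128 = 804.2 rad/s.
Step 2 — Component impedances:
  Z1: Z = 1/(jωC) = -j/(ω·C) = 0 - j7.271e+04 Ω
  Z2: Z = R = 455 Ω
  Z3: Z = jωL = j·804.2·0.001 = 0 + j0.8042 Ω
Step 3 — With the output port shorted to ground, the output series arm Z2 runs from the junction to ground; the shunt arm Z3 also runs from the junction to ground. They appear in parallel: Z3 || Z2 = 0.001422 + j0.8042 Ω.
Step 4 — Series with input arm Z1: Z_in = Z1 + (Z3 || Z2) = 0.001422 - j7.271e+04 Ω = 7.271e+04∠-90.0° Ω.
Step 5 — Power factor: PF = cos(φ) = Re(Z)/|Z| = 0.0014216/72713 = 1.955e-08.
Step 6 — Type: Im(Z) = -7.271e+04 ⇒ leading (phase φ = -90.0°).

PF = 1.955e-08 (leading, φ = -90.0°)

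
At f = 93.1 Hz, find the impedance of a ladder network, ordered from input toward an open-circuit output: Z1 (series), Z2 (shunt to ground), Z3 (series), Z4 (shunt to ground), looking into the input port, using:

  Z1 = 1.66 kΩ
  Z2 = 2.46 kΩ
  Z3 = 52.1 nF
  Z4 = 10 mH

Step 1 — Angular frequency: ω = 2π·f = 2π·93.1 = 585 rad/s.
Step 2 — Component impedances:
  Z1: Z = R = 1660 Ω
  Z2: Z = R = 2460 Ω
  Z3: Z = 1/(jωC) = -j/(ω·C) = 0 - j3.281e+04 Ω
  Z4: Z = jωL = j·585·0.01 = 0 + j5.85 Ω
Step 3 — Ladder network (open output): work backward from the far end, alternating series and parallel combinations. Z_in = 4106 - j183.4 Ω = 4110∠-2.6° Ω.

Z = 4106 - j183.4 Ω = 4110∠-2.6° Ω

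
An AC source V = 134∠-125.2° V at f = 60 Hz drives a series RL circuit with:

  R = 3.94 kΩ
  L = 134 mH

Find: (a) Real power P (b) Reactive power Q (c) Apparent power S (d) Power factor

Step 1 — Angular frequency: ω = 2π·f = 2π·60 = 377 rad/s.
Step 2 — Component impedances:
  R: Z = R = 3940 Ω
  L: Z = jωL = j·377·0.134 = 0 + j50.52 Ω
Step 3 — Series combination: Z_total = R + L = 3940 + j50.52 Ω = 3940∠0.7° Ω.
Step 4 — Source phasor: V = 134∠-125.2° V = -77.24 - j109.5 V.
Step 5 — Current: I = V / Z = -0.01996 - j0.02754 A = 0.03401∠-125.9° A.
Step 6 — Complex power: S = V·I* = 4.557 + j0.05842 VA.
Step 7 — Real power: P = Re(S) = 4.557 W.
Step 8 — Reactive power: Q = Im(S) = 0.05842 VAR.
Step 9 — Apparent power: |S| = 4.557 VA.
Step 10 — Power factor: PF = P/|S| = 0.9999 (lagging).

(a) P = 4.557 W  (b) Q = 0.05842 VAR  (c) S = 4.557 VA  (d) PF = 0.9999 (lagging)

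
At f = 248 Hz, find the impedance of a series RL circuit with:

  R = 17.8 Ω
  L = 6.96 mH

Step 1 — Angular frequency: ω = 2π·f = 2π·248 = 1558 rad/s.
Step 2 — Component impedances:
  R: Z = R = 17.8 Ω
  L: Z = jωL = j·1558·0.00696 = 0 + j10.85 Ω
Step 3 — Series combination: Z_total = R + L = 17.8 + j10.85 Ω = 20.84∠31.4° Ω.

Z = 17.8 + j10.85 Ω = 20.84∠31.4° Ω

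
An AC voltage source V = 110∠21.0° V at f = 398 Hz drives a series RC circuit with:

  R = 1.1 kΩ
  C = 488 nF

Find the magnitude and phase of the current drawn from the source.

Step 1 — Angular frequency: ω = 2π·f = 2π·398 = 2501 rad/s.
Step 2 — Component impedances:
  R: Z = R = 1100 Ω
  C: Z = 1/(jωC) = -j/(ω·C) = 0 - j819.4 Ω
Step 3 — Series combination: Z_total = R + C = 1100 - j819.4 Ω = 1372∠-36.7° Ω.
Step 4 — Source phasor: V = 110∠21.0° V = 102.7 + j39.42 V.
Step 5 — Ohm's law: I = V / Z_total = (102.7 + j39.42) / (1100 - j819.4) = 0.04287 + j0.06777 A.
Step 6 — Convert to polar: |I| = 0.08019 A, ∠I = 57.7°.

I = 0.08019∠57.7° A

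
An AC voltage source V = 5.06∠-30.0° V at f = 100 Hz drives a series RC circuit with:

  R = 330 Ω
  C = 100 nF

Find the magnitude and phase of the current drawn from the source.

Step 1 — Angular frequency: ω = 2π·f = 2π·100 = 628.3 rad/s.
Step 2 — Component impedances:
  R: Z = R = 330 Ω
  C: Z = 1/(jωC) = -j/(ω·C) = 0 - j1.592e+04 Ω
Step 3 — Series combination: Z_total = R + C = 330 - j1.592e+04 Ω = 1.592e+04∠-88.8° Ω.
Step 4 — Source phasor: V = 5.06∠-30.0° V = 4.382 - j2.53 V.
Step 5 — Ohm's law: I = V / Z_total = (4.382 - j2.53) / (330 - j1.592e+04) = 0.0001646 + j0.0002719 A.
Step 6 — Convert to polar: |I| = 0.0003179 A, ∠I = 58.8°.

I = 0.0003179∠58.8° A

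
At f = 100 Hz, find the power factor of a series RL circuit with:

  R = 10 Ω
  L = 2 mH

Step 1 — Angular frequency: ω = 2π·f = 2π·100 = 628.3 rad/s.
Step 2 — Component impedances:
  R: Z = R = 10 Ω
  L: Z = jωL = j·628.3·0.002 = 0 + j1.257 Ω
Step 3 — Series combination: Z_total = R + L = 10 + j1.257 Ω = 10.08∠7.2° Ω.
Step 4 — Power factor: PF = cos(φ) = Re(Z)/|Z| = 10/10.079 = 0.9922.
Step 5 — Type: Im(Z) = 1.257 ⇒ lagging (phase φ = 7.2°).

PF = 0.9922 (lagging, φ = 7.2°)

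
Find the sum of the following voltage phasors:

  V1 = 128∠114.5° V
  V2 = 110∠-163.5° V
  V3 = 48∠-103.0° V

Step 1 — Convert each phasor to rectangular form:
  V1 = 128·(cos(114.5°) + j·sin(114.5°)) = -53.08 + j116.5 V
  V2 = 110·(cos(-163.5°) + j·sin(-163.5°)) = -105.5 - j31.24 V
  V3 = 48·(cos(-103.0°) + j·sin(-103.0°)) = -10.8 - j46.77 V
Step 2 — Sum components: V_total = -169.3 + j38.46 V.
Step 3 — Convert to polar: |V_total| = 173.7 V, ∠V_total = 167.2°.

V_total = 173.7∠167.2° V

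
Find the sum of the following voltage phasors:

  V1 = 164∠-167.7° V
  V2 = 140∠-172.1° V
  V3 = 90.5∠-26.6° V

Step 1 — Convert each phasor to rectangular form:
  V1 = 164·(cos(-167.7°) + j·sin(-167.7°)) = -160.2 - j34.94 V
  V2 = 140·(cos(-172.1°) + j·sin(-172.1°)) = -138.7 - j19.24 V
  V3 = 90.5·(cos(-26.6°) + j·sin(-26.6°)) = 80.92 - j40.52 V
Step 2 — Sum components: V_total = -218 - j94.7 V.
Step 3 — Convert to polar: |V_total| = 237.7 V, ∠V_total = -156.5°.

V_total = 237.7∠-156.5° V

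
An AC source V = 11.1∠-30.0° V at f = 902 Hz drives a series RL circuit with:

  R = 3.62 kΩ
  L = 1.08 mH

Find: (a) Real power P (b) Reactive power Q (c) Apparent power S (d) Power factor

Step 1 — Angular frequency: ω = 2π·f = 2π·902 = 5667 rad/s.
Step 2 — Component impedances:
  R: Z = R = 3620 Ω
  L: Z = jωL = j·5667·0.00108 = 0 + j6.121 Ω
Step 3 — Series combination: Z_total = R + L = 3620 + j6.121 Ω = 3620∠0.1° Ω.
Step 4 — Source phasor: V = 11.1∠-30.0° V = 9.613 - j5.55 V.
Step 5 — Current: I = V / Z = 0.002653 - j0.001538 A = 0.003066∠-30.1° A.
Step 6 — Complex power: S = V·I* = 0.03404 + j5.755e-05 VA.
Step 7 — Real power: P = Re(S) = 0.03404 W.
Step 8 — Reactive power: Q = Im(S) = 5.755e-05 VAR.
Step 9 — Apparent power: |S| = 0.03404 VA.
Step 10 — Power factor: PF = P/|S| = 1 (lagging).

(a) P = 0.03404 W  (b) Q = 5.755e-05 VAR  (c) S = 0.03404 VA  (d) PF = 1 (lagging)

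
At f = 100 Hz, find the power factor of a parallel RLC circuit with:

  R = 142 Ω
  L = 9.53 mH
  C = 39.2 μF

Step 1 — Angular frequency: ω = 2π·f = 2π·100 = 628.3 rad/s.
Step 2 — Component impedances:
  R: Z = R = 142 Ω
  L: Z = jωL = j·628.3·0.00953 = 0 + j5.988 Ω
  C: Z = 1/(jωC) = -j/(ω·C) = 0 - j40.6 Ω
Step 3 — Parallel combination: 1/Z_total = 1/R + 1/L + 1/C; Z_total = 0.3466 + j7.007 Ω = 7.015∠87.2° Ω.
Step 4 — Power factor: PF = cos(φ) = Re(Z)/|Z| = 0.34657/7.0152 = 0.0494.
Step 5 — Type: Im(Z) = 7.007 ⇒ lagging (phase φ = 87.2°).

PF = 0.0494 (lagging, φ = 87.2°)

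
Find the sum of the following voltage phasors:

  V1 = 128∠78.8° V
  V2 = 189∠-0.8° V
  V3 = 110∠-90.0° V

Step 1 — Convert each phasor to rectangular form:
  V1 = 128·(cos(78.8°) + j·sin(78.8°)) = 24.86 + j125.6 V
  V2 = 189·(cos(-0.8°) + j·sin(-0.8°)) = 189 - j2.639 V
  V3 = 110·(cos(-90.0°) + j·sin(-90.0°)) = 0 - j110 V
Step 2 — Sum components: V_total = 213.8 + j12.92 V.
Step 3 — Convert to polar: |V_total| = 214.2 V, ∠V_total = 3.5°.

V_total = 214.2∠3.5° V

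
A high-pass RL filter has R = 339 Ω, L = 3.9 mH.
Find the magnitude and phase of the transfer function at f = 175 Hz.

Step 1 — Angular frequency: ω = 2π·175 = 1100 rad/s.
Step 2 — Transfer function: H(jω) = jωL/(R + jωL).
Step 3 — Numerator jωL = j·4.288; denominator R + jωL = 339 + j4.288.
Step 4 — H = 0.00016 + j0.01265.
Step 5 — Magnitude: |H| = 0.01265 (-38.0 dB); phase: φ = 89.3°.

|H| = 0.01265 (-38.0 dB), φ = 89.3°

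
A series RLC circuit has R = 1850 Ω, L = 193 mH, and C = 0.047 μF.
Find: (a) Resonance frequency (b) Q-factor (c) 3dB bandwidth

Step 1 — Resonance condition Im(Z)=0 gives ω₀ = 1/√(LC).
Step 2 — ω₀ = 1/√(0.193·4.7e-08) = 1.05e+04 rad/s.
Step 3 — f₀ = ω₀/(2π) = 1671 Hz.
Step 4 — Series Q: Q = ω₀L/R = 1.05e+04·0.193/1850 = 1.095.
Step 5 — 3dB bandwidth: Δω = ω₀/Q = 9585 rad/s; BW = Δω/(2π) = 1526 Hz.

(a) f₀ = 1671 Hz  (b) Q = 1.095  (c) BW = 1526 Hz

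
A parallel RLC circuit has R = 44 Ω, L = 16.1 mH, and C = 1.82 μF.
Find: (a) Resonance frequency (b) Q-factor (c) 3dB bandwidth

Step 1 — Resonance: ω₀ = 1/√(LC) = 1/√(0.0161·1.82e-06) = 5842 rad/s.
Step 2 — f₀ = ω₀/(2π) = 929.8 Hz.
Step 3 — Parallel Q: Q = R/(ω₀L) = 44/(5842·0.0161) = 0.4678.
Step 4 — Bandwidth: Δω = ω₀/Q = 1.249e+04 rad/s; BW = Δω/(2π) = 1987 Hz.

(a) f₀ = 929.8 Hz  (b) Q = 0.4678  (c) BW = 1987 Hz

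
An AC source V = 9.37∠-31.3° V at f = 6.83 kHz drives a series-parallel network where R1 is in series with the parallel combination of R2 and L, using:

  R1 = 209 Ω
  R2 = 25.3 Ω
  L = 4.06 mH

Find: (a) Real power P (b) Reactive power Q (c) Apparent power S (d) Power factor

Step 1 — Angular frequency: ω = 2π·f = 2π·6830 = 4.291e+04 rad/s.
Step 2 — Component impedances:
  R1: Z = R = 209 Ω
  R2: Z = R = 25.3 Ω
  L: Z = jωL = j·4.291e+04·0.00406 = 0 + j174.2 Ω
Step 3 — Parallel branch: R2 || L = 1/(1/R2 + 1/L) = 24.78 + j3.598 Ω.
Step 4 — Series with R1: Z_total = R1 + (R2 || L) = 233.8 + j3.598 Ω = 233.8∠0.9° Ω.
Step 5 — Source phasor: V = 9.37∠-31.3° V = 8.006 - j4.868 V.
Step 6 — Current: I = V / Z = 0.03392 - j0.02134 A = 0.04008∠-32.2° A.
Step 7 — Complex power: S = V·I* = 0.3755 + j0.005779 VA.
Step 8 — Real power: P = Re(S) = 0.3755 W.
Step 9 — Reactive power: Q = Im(S) = 0.005779 VAR.
Step 10 — Apparent power: |S| = 0.3755 VA.
Step 11 — Power factor: PF = P/|S| = 0.9999 (lagging).

(a) P = 0.3755 W  (b) Q = 0.005779 VAR  (c) S = 0.3755 VA  (d) PF = 0.9999 (lagging)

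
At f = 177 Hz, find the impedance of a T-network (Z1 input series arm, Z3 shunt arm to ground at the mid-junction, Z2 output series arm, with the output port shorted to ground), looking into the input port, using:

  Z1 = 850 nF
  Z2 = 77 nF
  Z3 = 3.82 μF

Step 1 — Angular frequency: ω = 2π·f = 2π·177 = 1112 rad/s.
Step 2 — Component impedances:
  Z1: Z = 1/(jωC) = -j/(ω·C) = 0 - j1058 Ω
  Z2: Z = 1/(jωC) = -j/(ω·C) = 0 - j1.168e+04 Ω
  Z3: Z = 1/(jωC) = -j/(ω·C) = 0 - j235.4 Ω
Step 3 — With the output port shorted to ground, the output series arm Z2 runs from the junction to ground; the shunt arm Z3 also runs from the junction to ground. They appear in parallel: Z3 || Z2 = 0 - j230.7 Ω.
Step 4 — Series with input arm Z1: Z_in = Z1 + (Z3 || Z2) = 0 - j1289 Ω = 1289∠-90.0° Ω.

Z = 0 - j1289 Ω = 1289∠-90.0° Ω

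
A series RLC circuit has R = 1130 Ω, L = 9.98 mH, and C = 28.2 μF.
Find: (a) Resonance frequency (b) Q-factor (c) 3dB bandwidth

Step 1 — Resonance: ω₀ = 1/√(LC) = 1/√(0.00998·2.82e-05) = 1885 rad/s.
Step 2 — f₀ = ω₀/(2π) = 300 Hz.
Step 3 — Series Q: Q = ω₀L/R = 1885·0.00998/1130 = 0.01665.
Step 4 — Bandwidth: Δω = ω₀/Q = 1.132e+05 rad/s; BW = Δω/(2π) = 1.802e+04 Hz.

(a) f₀ = 300 Hz  (b) Q = 0.01665  (c) BW = 1.802e+04 Hz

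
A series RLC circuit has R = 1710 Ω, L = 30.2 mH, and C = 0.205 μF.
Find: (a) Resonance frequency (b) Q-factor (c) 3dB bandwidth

Step 1 — Resonance: ω₀ = 1/√(LC) = 1/√(0.0302·2.05e-07) = 1.271e+04 rad/s.
Step 2 — f₀ = ω₀/(2π) = 2023 Hz.
Step 3 — Series Q: Q = ω₀L/R = 1.271e+04·0.0302/1710 = 0.2245.
Step 4 — Bandwidth: Δω = ω₀/Q = 5.662e+04 rad/s; BW = Δω/(2π) = 9012 Hz.

(a) f₀ = 2023 Hz  (b) Q = 0.2245  (c) BW = 9012 Hz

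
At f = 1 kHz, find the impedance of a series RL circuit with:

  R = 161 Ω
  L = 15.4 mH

Step 1 — Angular frequency: ω = 2π·f = 2π·1000 = 6283 rad/s.
Step 2 — Component impedances:
  R: Z = R = 161 Ω
  L: Z = jωL = j·6283·0.0154 = 0 + j96.76 Ω
Step 3 — Series combination: Z_total = R + L = 161 + j96.76 Ω = 187.8∠31.0° Ω.

Z = 161 + j96.76 Ω = 187.8∠31.0° Ω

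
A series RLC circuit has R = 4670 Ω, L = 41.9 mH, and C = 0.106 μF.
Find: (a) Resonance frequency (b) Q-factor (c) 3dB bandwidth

Step 1 — Resonance: ω₀ = 1/√(LC) = 1/√(0.0419·1.06e-07) = 1.501e+04 rad/s.
Step 2 — f₀ = ω₀/(2π) = 2388 Hz.
Step 3 — Series Q: Q = ω₀L/R = 1.501e+04·0.0419/4670 = 0.1346.
Step 4 — Bandwidth: Δω = ω₀/Q = 1.115e+05 rad/s; BW = Δω/(2π) = 1.774e+04 Hz.

(a) f₀ = 2388 Hz  (b) Q = 0.1346  (c) BW = 1.774e+04 Hz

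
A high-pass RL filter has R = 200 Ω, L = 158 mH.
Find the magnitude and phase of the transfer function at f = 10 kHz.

Step 1 — Angular frequency: ω = 2π·1e+04 = 6.283e+04 rad/s.
Step 2 — Transfer function: H(jω) = jωL/(R + jωL).
Step 3 — Numerator jωL = j·9927; denominator R + jωL = 200 + j9927.
Step 4 — H = 0.9996 + j0.02014.
Step 5 — Magnitude: |H| = 0.9998 (-0.0 dB); phase: φ = 1.2°.

|H| = 0.9998 (-0.0 dB), φ = 1.2°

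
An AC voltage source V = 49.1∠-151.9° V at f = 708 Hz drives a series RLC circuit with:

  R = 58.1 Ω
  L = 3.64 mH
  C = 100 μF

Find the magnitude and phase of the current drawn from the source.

Step 1 — Angular frequency: ω = 2π·f = 2π·708 = 4448 rad/s.
Step 2 — Component impedances:
  R: Z = R = 58.1 Ω
  L: Z = jωL = j·4448·0.00364 = 0 + j16.19 Ω
  C: Z = 1/(jωC) = -j/(ω·C) = 0 - j2.248 Ω
Step 3 — Series combination: Z_total = R + L + C = 58.1 + j13.94 Ω = 59.75∠13.5° Ω.
Step 4 — Source phasor: V = 49.1∠-151.9° V = -43.31 - j23.13 V.
Step 5 — Ohm's law: I = V / Z_total = (-43.31 - j23.13) / (58.1 + j13.94) = -0.7952 - j0.2072 A.
Step 6 — Convert to polar: |I| = 0.8218 A, ∠I = -165.4°.

I = 0.8218∠-165.4° A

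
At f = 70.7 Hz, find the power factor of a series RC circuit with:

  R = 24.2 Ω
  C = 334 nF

Step 1 — Angular frequency: ω = 2π·f = 2π·70.7 = 444.2 rad/s.
Step 2 — Component impedances:
  R: Z = R = 24.2 Ω
  C: Z = 1/(jωC) = -j/(ω·C) = 0 - j6740 Ω
Step 3 — Series combination: Z_total = R + C = 24.2 - j6740 Ω = 6740∠-89.8° Ω.
Step 4 — Power factor: PF = cos(φ) = Re(Z)/|Z| = 24.2/6740 = 0.003591.
Step 5 — Type: Im(Z) = -6740 ⇒ leading (phase φ = -89.8°).

PF = 0.003591 (leading, φ = -89.8°)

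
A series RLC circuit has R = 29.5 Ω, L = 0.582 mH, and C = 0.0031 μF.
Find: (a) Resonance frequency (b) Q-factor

Step 1 — Resonance condition Im(Z)=0 gives ω₀ = 1/√(LC).
Step 2 — ω₀ = 1/√(0.000582·3.1e-09) = 7.445e+05 rad/s.
Step 3 — f₀ = ω₀/(2π) = 1.185e+05 Hz.
Step 4 — Series Q: Q = ω₀L/R = 7.445e+05·0.000582/29.5 = 14.69.

(a) f₀ = 1.185e+05 Hz  (b) Q = 14.69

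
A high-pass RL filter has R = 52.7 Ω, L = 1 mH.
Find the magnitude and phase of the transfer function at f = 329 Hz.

Step 1 — Angular frequency: ω = 2π·329 = 2067 rad/s.
Step 2 — Transfer function: H(jω) = jωL/(R + jωL).
Step 3 — Numerator jωL = j·2.067; denominator R + jωL = 52.7 + j2.067.
Step 4 — H = 0.001536 + j0.03916.
Step 5 — Magnitude: |H| = 0.0392 (-28.1 dB); phase: φ = 87.8°.

|H| = 0.0392 (-28.1 dB), φ = 87.8°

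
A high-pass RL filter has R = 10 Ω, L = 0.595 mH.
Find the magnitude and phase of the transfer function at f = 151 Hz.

Step 1 — Angular frequency: ω = 2π·151 = 948.8 rad/s.
Step 2 — Transfer function: H(jω) = jωL/(R + jωL).
Step 3 — Numerator jωL = j·0.5645; denominator R + jωL = 10 + j0.5645.
Step 4 — H = 0.003177 + j0.05627.
Step 5 — Magnitude: |H| = 0.05636 (-25.0 dB); phase: φ = 86.8°.

|H| = 0.05636 (-25.0 dB), φ = 86.8°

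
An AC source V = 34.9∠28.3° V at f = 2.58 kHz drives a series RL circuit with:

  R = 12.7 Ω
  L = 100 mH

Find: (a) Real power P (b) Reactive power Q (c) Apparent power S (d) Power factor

Step 1 — Angular frequency: ω = 2π·f = 2π·2580 = 1.621e+04 rad/s.
Step 2 — Component impedances:
  R: Z = R = 12.7 Ω
  L: Z = jωL = j·1.621e+04·0.1 = 0 + j1621 Ω
Step 3 — Series combination: Z_total = R + L = 12.7 + j1621 Ω = 1621∠89.6° Ω.
Step 4 — Source phasor: V = 34.9∠28.3° V = 30.73 + j16.55 V.
Step 5 — Current: I = V / Z = 0.01035 - j0.01887 A = 0.02153∠-61.3° A.
Step 6 — Complex power: S = V·I* = 0.005886 + j0.7513 VA.
Step 7 — Real power: P = Re(S) = 0.005886 W.
Step 8 — Reactive power: Q = Im(S) = 0.7513 VAR.
Step 9 — Apparent power: |S| = 0.7513 VA.
Step 10 — Power factor: PF = P/|S| = 0.007834 (lagging).

(a) P = 0.005886 W  (b) Q = 0.7513 VAR  (c) S = 0.7513 VA  (d) PF = 0.007834 (lagging)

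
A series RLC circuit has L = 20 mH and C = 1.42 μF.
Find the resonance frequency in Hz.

Step 1 — Resonance condition Im(Z)=0 gives ω₀ = 1/√(LC).
Step 2 — ω₀ = 1/√(0.02·1.42e-06) = 5934 rad/s.
Step 3 — f₀ = ω₀/(2π) = 944.4 Hz.

f₀ = 944.4 Hz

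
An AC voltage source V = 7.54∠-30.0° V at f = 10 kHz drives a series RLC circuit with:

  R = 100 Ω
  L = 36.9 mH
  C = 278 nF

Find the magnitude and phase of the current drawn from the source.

Step 1 — Angular frequency: ω = 2π·f = 2π·1e+04 = 6.283e+04 rad/s.
Step 2 — Component impedances:
  R: Z = R = 100 Ω
  L: Z = jωL = j·6.283e+04·0.0369 = 0 + j2318 Ω
  C: Z = 1/(jωC) = -j/(ω·C) = 0 - j57.25 Ω
Step 3 — Series combination: Z_total = R + L + C = 100 + j2261 Ω = 2263∠87.5° Ω.
Step 4 — Source phasor: V = 7.54∠-30.0° V = 6.53 - j3.77 V.
Step 5 — Ohm's law: I = V / Z_total = (6.53 - j3.77) / (100 + j2261) = -0.001537 - j0.002956 A.
Step 6 — Convert to polar: |I| = 0.003331 A, ∠I = -117.5°.

I = 0.003331∠-117.5° A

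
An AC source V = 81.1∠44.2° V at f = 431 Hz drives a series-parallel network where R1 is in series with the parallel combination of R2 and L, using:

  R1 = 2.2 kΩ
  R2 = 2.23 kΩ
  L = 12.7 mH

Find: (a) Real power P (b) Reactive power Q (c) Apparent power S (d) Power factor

Step 1 — Angular frequency: ω = 2π·f = 2π·431 = 2708 rad/s.
Step 2 — Component impedances:
  R1: Z = R = 2200 Ω
  R2: Z = R = 2230 Ω
  L: Z = jωL = j·2708·0.0127 = 0 + j34.39 Ω
Step 3 — Parallel branch: R2 || L = 1/(1/R2 + 1/L) = 0.5303 + j34.38 Ω.
Step 4 — Series with R1: Z_total = R1 + (R2 || L) = 2201 + j34.38 Ω = 2201∠0.9° Ω.
Step 5 — Source phasor: V = 81.1∠44.2° V = 58.14 + j56.54 V.
Step 6 — Current: I = V / Z = 0.02682 + j0.02527 A = 0.03685∠43.3° A.
Step 7 — Complex power: S = V·I* = 2.988 + j0.04669 VA.
Step 8 — Real power: P = Re(S) = 2.988 W.
Step 9 — Reactive power: Q = Im(S) = 0.04669 VAR.
Step 10 — Apparent power: |S| = 2.989 VA.
Step 11 — Power factor: PF = P/|S| = 0.9999 (lagging).

(a) P = 2.988 W  (b) Q = 0.04669 VAR  (c) S = 2.989 VA  (d) PF = 0.9999 (lagging)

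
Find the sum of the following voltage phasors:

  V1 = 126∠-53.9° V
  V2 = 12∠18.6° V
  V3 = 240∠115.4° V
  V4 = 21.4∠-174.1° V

Step 1 — Convert each phasor to rectangular form:
  V1 = 126·(cos(-53.9°) + j·sin(-53.9°)) = 74.24 - j101.8 V
  V2 = 12·(cos(18.6°) + j·sin(18.6°)) = 11.37 + j3.828 V
  V3 = 240·(cos(115.4°) + j·sin(115.4°)) = -102.9 + j216.8 V
  V4 = 21.4·(cos(-174.1°) + j·sin(-174.1°)) = -21.29 - j2.2 V
Step 2 — Sum components: V_total = -38.62 + j116.6 V.
Step 3 — Convert to polar: |V_total| = 122.8 V, ∠V_total = 108.3°.

V_total = 122.8∠108.3° V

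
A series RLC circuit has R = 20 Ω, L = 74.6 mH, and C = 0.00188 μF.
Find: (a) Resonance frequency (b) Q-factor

Step 1 — Resonance condition Im(Z)=0 gives ω₀ = 1/√(LC).
Step 2 — ω₀ = 1/√(0.0746·1.88e-09) = 8.444e+04 rad/s.
Step 3 — f₀ = ω₀/(2π) = 1.344e+04 Hz.
Step 4 — Series Q: Q = ω₀L/R = 8.444e+04·0.0746/20 = 315.

(a) f₀ = 1.344e+04 Hz  (b) Q = 315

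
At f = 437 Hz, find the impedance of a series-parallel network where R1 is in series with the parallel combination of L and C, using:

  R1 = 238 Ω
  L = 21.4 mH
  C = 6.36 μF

Step 1 — Angular frequency: ω = 2π·f = 2π·437 = 2746 rad/s.
Step 2 — Component impedances:
  R1: Z = R = 238 Ω
  L: Z = jωL = j·2746·0.0214 = 0 + j58.76 Ω
  C: Z = 1/(jωC) = -j/(ω·C) = 0 - j57.26 Ω
Step 3 — Parallel branch: L || C = 1/(1/L + 1/C) = 0 - j2251 Ω.
Step 4 — Series with R1: Z_total = R1 + (L || C) = 238 - j2251 Ω = 2263∠-84.0° Ω.

Z = 238 - j2251 Ω = 2263∠-84.0° Ω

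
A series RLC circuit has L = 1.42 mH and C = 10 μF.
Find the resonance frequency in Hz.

Step 1 — Resonance condition Im(Z)=0 gives ω₀ = 1/√(LC).
Step 2 — ω₀ = 1/√(0.00142·1e-05) = 8392 rad/s.
Step 3 — f₀ = ω₀/(2π) = 1336 Hz.

f₀ = 1336 Hz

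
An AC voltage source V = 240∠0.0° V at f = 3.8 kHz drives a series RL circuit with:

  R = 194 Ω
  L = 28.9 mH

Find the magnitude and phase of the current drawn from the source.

Step 1 — Angular frequency: ω = 2π·f = 2π·3800 = 2.388e+04 rad/s.
Step 2 — Component impedances:
  R: Z = R = 194 Ω
  L: Z = jωL = j·2.388e+04·0.0289 = 0 + j690 Ω
Step 3 — Series combination: Z_total = R + L = 194 + j690 Ω = 716.8∠74.3° Ω.
Step 4 — Source phasor: V = 240∠0.0° V = 240 V.
Step 5 — Ohm's law: I = V / Z_total = (240) / (194 + j690) = 0.09063 - j0.3223 A.
Step 6 — Convert to polar: |I| = 0.3348 A, ∠I = -74.3°.

I = 0.3348∠-74.3° A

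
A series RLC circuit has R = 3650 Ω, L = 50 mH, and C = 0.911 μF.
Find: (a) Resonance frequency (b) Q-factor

Step 1 — Resonance condition Im(Z)=0 gives ω₀ = 1/√(LC).
Step 2 — ω₀ = 1/√(0.05·9.11e-07) = 4685 rad/s.
Step 3 — f₀ = ω₀/(2π) = 745.7 Hz.
Step 4 — Series Q: Q = ω₀L/R = 4685·0.05/3650 = 0.06418.

(a) f₀ = 745.7 Hz  (b) Q = 0.06418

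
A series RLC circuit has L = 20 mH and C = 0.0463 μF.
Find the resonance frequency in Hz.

Step 1 — Resonance condition Im(Z)=0 gives ω₀ = 1/√(LC).
Step 2 — ω₀ = 1/√(0.02·4.63e-08) = 3.286e+04 rad/s.
Step 3 — f₀ = ω₀/(2π) = 5230 Hz.

f₀ = 5230 Hz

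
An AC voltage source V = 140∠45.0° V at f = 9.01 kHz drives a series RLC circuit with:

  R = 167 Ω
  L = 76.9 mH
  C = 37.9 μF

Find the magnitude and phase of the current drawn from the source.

Step 1 — Angular frequency: ω = 2π·f = 2π·9010 = 5.661e+04 rad/s.
Step 2 — Component impedances:
  R: Z = R = 167 Ω
  L: Z = jωL = j·5.661e+04·0.0769 = 0 + j4353 Ω
  C: Z = 1/(jωC) = -j/(ω·C) = 0 - j0.4661 Ω
Step 3 — Series combination: Z_total = R + L + C = 167 + j4353 Ω = 4356∠87.8° Ω.
Step 4 — Source phasor: V = 140∠45.0° V = 98.99 + j98.99 V.
Step 5 — Ohm's law: I = V / Z_total = (98.99 + j98.99) / (167 + j4353) = 0.02358 - j0.02184 A.
Step 6 — Convert to polar: |I| = 0.03214 A, ∠I = -42.8°.

I = 0.03214∠-42.8° A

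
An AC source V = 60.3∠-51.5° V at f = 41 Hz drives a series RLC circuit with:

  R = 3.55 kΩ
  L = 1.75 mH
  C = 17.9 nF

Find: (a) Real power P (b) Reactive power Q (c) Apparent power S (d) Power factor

Step 1 — Angular frequency: ω = 2π·f = 2π·41 = 257.6 rad/s.
Step 2 — Component impedances:
  R: Z = R = 3550 Ω
  L: Z = jωL = j·257.6·0.00175 = 0 + j0.4508 Ω
  C: Z = 1/(jωC) = -j/(ω·C) = 0 - j2.169e+05 Ω
Step 3 — Series combination: Z_total = R + L + C = 3550 - j2.169e+05 Ω = 2.169e+05∠-89.1° Ω.
Step 4 — Source phasor: V = 60.3∠-51.5° V = 37.54 - j47.19 V.
Step 5 — Current: I = V / Z = 0.0002204 + j0.0001695 A = 0.000278∠37.6° A.
Step 6 — Complex power: S = V·I* = 0.0002744 - j0.01676 VA.
Step 7 — Real power: P = Re(S) = 0.0002744 W.
Step 8 — Reactive power: Q = Im(S) = -0.01676 VAR.
Step 9 — Apparent power: |S| = 0.01676 VA.
Step 10 — Power factor: PF = P/|S| = 0.01637 (leading).

(a) P = 0.0002744 W  (b) Q = -0.01676 VAR  (c) S = 0.01676 VA  (d) PF = 0.01637 (leading)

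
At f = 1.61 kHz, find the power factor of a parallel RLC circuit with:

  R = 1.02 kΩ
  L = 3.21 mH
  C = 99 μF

Step 1 — Angular frequency: ω = 2π·f = 2π·1610 = 1.012e+04 rad/s.
Step 2 — Component impedances:
  R: Z = R = 1020 Ω
  L: Z = jωL = j·1.012e+04·0.00321 = 0 + j32.47 Ω
  C: Z = 1/(jωC) = -j/(ω·C) = 0 - j0.9985 Ω
Step 3 — Parallel combination: 1/Z_total = 1/R + 1/L + 1/C; Z_total = 0.001041 - j1.03 Ω = 1.03∠-89.9° Ω.
Step 4 — Power factor: PF = cos(φ) = Re(Z)/|Z| = 0.0010405/1.0302 = 0.00101.
Step 5 — Type: Im(Z) = -1.03 ⇒ leading (phase φ = -89.9°).

PF = 0.00101 (leading, φ = -89.9°)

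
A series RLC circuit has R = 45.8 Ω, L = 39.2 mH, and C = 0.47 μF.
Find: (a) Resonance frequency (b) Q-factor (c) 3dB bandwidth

Step 1 — Resonance: ω₀ = 1/√(LC) = 1/√(0.0392·4.7e-07) = 7367 rad/s.
Step 2 — f₀ = ω₀/(2π) = 1173 Hz.
Step 3 — Series Q: Q = ω₀L/R = 7367·0.0392/45.8 = 6.306.
Step 4 — Bandwidth: Δω = ω₀/Q = 1168 rad/s; BW = Δω/(2π) = 186 Hz.

(a) f₀ = 1173 Hz  (b) Q = 6.306  (c) BW = 186 Hz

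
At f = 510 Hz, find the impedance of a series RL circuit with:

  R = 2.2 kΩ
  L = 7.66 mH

Step 1 — Angular frequency: ω = 2π·f = 2π·510 = 3204 rad/s.
Step 2 — Component impedances:
  R: Z = R = 2200 Ω
  L: Z = jωL = j·3204·0.00766 = 0 + j24.55 Ω
Step 3 — Series combination: Z_total = R + L = 2200 + j24.55 Ω = 2200∠0.6° Ω.

Z = 2200 + j24.55 Ω = 2200∠0.6° Ω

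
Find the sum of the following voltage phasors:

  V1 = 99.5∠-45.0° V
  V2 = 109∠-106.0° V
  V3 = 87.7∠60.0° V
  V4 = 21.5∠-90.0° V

Step 1 — Convert each phasor to rectangular form:
  V1 = 99.5·(cos(-45.0°) + j·sin(-45.0°)) = 70.36 - j70.36 V
  V2 = 109·(cos(-106.0°) + j·sin(-106.0°)) = -30.04 - j104.8 V
  V3 = 87.7·(cos(60.0°) + j·sin(60.0°)) = 43.85 + j75.95 V
  V4 = 21.5·(cos(-90.0°) + j·sin(-90.0°)) = 0 - j21.5 V
Step 2 — Sum components: V_total = 84.16 - j120.7 V.
Step 3 — Convert to polar: |V_total| = 147.1 V, ∠V_total = -55.1°.

V_total = 147.1∠-55.1° V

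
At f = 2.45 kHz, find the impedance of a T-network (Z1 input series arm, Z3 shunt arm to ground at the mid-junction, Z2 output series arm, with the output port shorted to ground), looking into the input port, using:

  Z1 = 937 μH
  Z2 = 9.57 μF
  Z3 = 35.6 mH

Step 1 — Angular frequency: ω = 2π·f = 2π·2450 = 1.539e+04 rad/s.
Step 2 — Component impedances:
  Z1: Z = jωL = j·1.539e+04·0.000937 = 0 + j14.42 Ω
  Z2: Z = 1/(jωC) = -j/(ω·C) = 0 - j6.788 Ω
  Z3: Z = jωL = j·1.539e+04·0.0356 = 0 + j548 Ω
Step 3 — With the output port shorted to ground, the output series arm Z2 runs from the junction to ground; the shunt arm Z3 also runs from the junction to ground. They appear in parallel: Z3 || Z2 = 0 - j6.873 Ω.
Step 4 — Series with input arm Z1: Z_in = Z1 + (Z3 || Z2) = 0 + j7.551 Ω = 7.551∠90.0° Ω.

Z = 0 + j7.551 Ω = 7.551∠90.0° Ω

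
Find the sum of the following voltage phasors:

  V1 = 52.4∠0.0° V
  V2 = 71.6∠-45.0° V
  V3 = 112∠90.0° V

Step 1 — Convert each phasor to rectangular form:
  V1 = 52.4·(cos(0.0°) + j·sin(0.0°)) = 52.4 V
  V2 = 71.6·(cos(-45.0°) + j·sin(-45.0°)) = 50.63 - j50.63 V
  V3 = 112·(cos(90.0°) + j·sin(90.0°)) = 0 + j112 V
Step 2 — Sum components: V_total = 103 + j61.37 V.
Step 3 — Convert to polar: |V_total| = 119.9 V, ∠V_total = 30.8°.

V_total = 119.9∠30.8° V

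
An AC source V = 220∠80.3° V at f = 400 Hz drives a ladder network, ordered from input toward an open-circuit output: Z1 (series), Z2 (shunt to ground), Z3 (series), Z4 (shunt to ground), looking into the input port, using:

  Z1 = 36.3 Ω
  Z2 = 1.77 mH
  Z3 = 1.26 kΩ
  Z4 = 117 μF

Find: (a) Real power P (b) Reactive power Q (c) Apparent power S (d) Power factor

Step 1 — Angular frequency: ω = 2π·f = 2π·400 = 2513 rad/s.
Step 2 — Component impedances:
  Z1: Z = R = 36.3 Ω
  Z2: Z = jωL = j·2513·0.00177 = 0 + j4.448 Ω
  Z3: Z = R = 1260 Ω
  Z4: Z = 1/(jωC) = -j/(ω·C) = 0 - j3.401 Ω
Step 3 — Ladder network (open output): work backward from the far end, alternating series and parallel combinations. Z_in = 36.32 + j4.448 Ω = 36.59∠7.0° Ω.
Step 4 — Source phasor: V = 220∠80.3° V = 37.07 + j216.9 V.
Step 5 — Current: I = V / Z = 1.726 + j5.76 A = 6.013∠73.3° A.
Step 6 — Complex power: S = V·I* = 1313 + j160.8 VA.
Step 7 — Real power: P = Re(S) = 1313 W.
Step 8 — Reactive power: Q = Im(S) = 160.8 VAR.
Step 9 — Apparent power: |S| = 1323 VA.
Step 10 — Power factor: PF = P/|S| = 0.9926 (lagging).

(a) P = 1313 W  (b) Q = 160.8 VAR  (c) S = 1323 VA  (d) PF = 0.9926 (lagging)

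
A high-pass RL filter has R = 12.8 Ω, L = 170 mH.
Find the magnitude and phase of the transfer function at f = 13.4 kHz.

Step 1 — Angular frequency: ω = 2π·1.34e+04 = 8.419e+04 rad/s.
Step 2 — Transfer function: H(jω) = jωL/(R + jωL).
Step 3 — Numerator jωL = j·1.431e+04; denominator R + jωL = 12.8 + j1.431e+04.
Step 4 — H = 1 + j0.0008943.
Step 5 — Magnitude: |H| = 1 (-0.0 dB); phase: φ = 0.1°.

|H| = 1 (-0.0 dB), φ = 0.1°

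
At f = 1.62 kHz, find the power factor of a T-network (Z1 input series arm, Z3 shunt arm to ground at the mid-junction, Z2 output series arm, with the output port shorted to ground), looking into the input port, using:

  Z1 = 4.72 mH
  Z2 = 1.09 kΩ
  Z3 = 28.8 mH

Step 1 — Angular frequency: ω = 2π·f = 2π·1620 = 1.018e+04 rad/s.
Step 2 — Component impedances:
  Z1: Z = jωL = j·1.018e+04·0.00472 = 0 + j48.04 Ω
  Z2: Z = R = 1090 Ω
  Z3: Z = jωL = j·1.018e+04·0.0288 = 0 + j293.1 Ω
Step 3 — With the output port shorted to ground, the output series arm Z2 runs from the junction to ground; the shunt arm Z3 also runs from the junction to ground. They appear in parallel: Z3 || Z2 = 73.52 + j273.4 Ω.
Step 4 — Series with input arm Z1: Z_in = Z1 + (Z3 || Z2) = 73.52 + j321.4 Ω = 329.7∠77.1° Ω.
Step 5 — Power factor: PF = cos(φ) = Re(Z)/|Z| = 73.52/329.7 = 0.223.
Step 6 — Type: Im(Z) = 321.4 ⇒ lagging (phase φ = 77.1°).

PF = 0.223 (lagging, φ = 77.1°)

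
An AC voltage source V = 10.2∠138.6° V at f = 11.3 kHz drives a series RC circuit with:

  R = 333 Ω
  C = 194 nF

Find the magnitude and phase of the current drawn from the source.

Step 1 — Angular frequency: ω = 2π·f = 2π·1.13e+04 = 7.1e+04 rad/s.
Step 2 — Component impedances:
  R: Z = R = 333 Ω
  C: Z = 1/(jωC) = -j/(ω·C) = 0 - j72.6 Ω
Step 3 — Series combination: Z_total = R + C = 333 - j72.6 Ω = 340.8∠-12.3° Ω.
Step 4 — Source phasor: V = 10.2∠138.6° V = -7.651 + j6.745 V.
Step 5 — Ohm's law: I = V / Z_total = (-7.651 + j6.745) / (333 - j72.6) = -0.02615 + j0.01456 A.
Step 6 — Convert to polar: |I| = 0.02993 A, ∠I = 150.9°.

I = 0.02993∠150.9° A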